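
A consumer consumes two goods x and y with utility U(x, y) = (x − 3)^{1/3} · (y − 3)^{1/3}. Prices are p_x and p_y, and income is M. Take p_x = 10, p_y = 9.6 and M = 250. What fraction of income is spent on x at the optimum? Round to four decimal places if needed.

share on x = 0.5024

Discretionary income = 250 − 3·10 − 3·9.6 = 191.2; x* = 3 + 0.5·191.2/10 = 12.56; y* = 3 + 0.5·191.2/9.6 = 12.9583.
Expenditure on x: 10·12.56 = 125.6; share = 0.5024.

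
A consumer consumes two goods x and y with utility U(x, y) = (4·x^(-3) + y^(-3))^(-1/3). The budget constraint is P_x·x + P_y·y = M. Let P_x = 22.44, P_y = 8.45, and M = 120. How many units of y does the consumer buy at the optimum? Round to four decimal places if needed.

From the CES first-order condition, 4·(y/x)^(4) = P_x/P_y.
Hence y/x = ((1/4)·P_x/P_y)^(1/(4)), i.e. raised to the 0.25 power.
With the ratio pinned down, the budget gives x* = M/(P_x + P_y·(y/x)) and y* = (y/x)·x*.
Numerically y/x = 0.902665, so x* = 120/(22.44 + 8.45·0.902665) = 3.991 and y* = 0.902665·3.991 = 3.6026.

y* = 3.6026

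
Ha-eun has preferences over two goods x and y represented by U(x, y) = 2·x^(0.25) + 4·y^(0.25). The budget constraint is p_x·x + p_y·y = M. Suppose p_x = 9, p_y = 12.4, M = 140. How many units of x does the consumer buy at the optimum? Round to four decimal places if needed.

From the CES first-order condition, (1/2)·(y/x)^(0.75) = p_x/p_y.
Solve for the ratio: y/x = [2·p_x/p_y]^(4/3).
Substitute y = (y/x)·x into the budget: x* = M/(p_x + p_y·(y/x)).
Numerically y/x = 1.643619, so x* = 140/(9 + 12.4·1.643619) = 4.765.

x* = 4.765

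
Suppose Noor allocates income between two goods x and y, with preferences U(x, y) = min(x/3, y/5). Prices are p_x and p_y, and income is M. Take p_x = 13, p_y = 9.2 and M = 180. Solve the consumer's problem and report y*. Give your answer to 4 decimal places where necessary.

y* = 10.5882

With perfect complements, no substitution: consume in ratio x:y = 3:5.
Budget: p_x·x + p_y·(5/3)·x = M, so (3·p_x + 5·p_y)·x = 3·M.
Demand: x*(p_x,p_y,M) = 3·M/(3·p_x + 5·p_y), y* = 5·M/(3·p_x + 5·p_y).
Here 3·13 + 5·9.2 = 85, giving y* = 10.5882.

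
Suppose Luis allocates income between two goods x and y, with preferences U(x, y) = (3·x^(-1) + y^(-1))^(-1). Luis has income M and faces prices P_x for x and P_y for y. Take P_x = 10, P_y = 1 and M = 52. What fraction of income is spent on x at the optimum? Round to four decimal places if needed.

share on x = 0.8456

MRS = MU_x/MU_y = 3·(y/x)^(2). Set equal to P_x/P_y.
Hence y/x = ((1/3)·P_x/P_y)^(1/(2)), i.e. raised to the 0.5 power.
Substitute y = (y/x)·x into the budget: x* = M/(P_x + P_y·(y/x)).
Numerically y/x = 1.825742, so x* = 52/(10 + 1·1.825742) = 4.3972 and y* = 1.825742·4.3972 = 8.0281.
Expenditure on x: 10·4.3972 = 43.9719; share = 0.8456.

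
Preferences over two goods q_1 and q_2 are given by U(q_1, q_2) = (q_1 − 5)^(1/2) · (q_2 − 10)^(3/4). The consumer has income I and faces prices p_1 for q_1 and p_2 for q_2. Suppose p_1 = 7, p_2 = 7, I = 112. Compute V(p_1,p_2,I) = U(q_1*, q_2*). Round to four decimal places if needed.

This is Cobb-Douglas in (q_1−5, q_2−10): tangency gives 0.5·p_2·(q_2−10) = 0.75·p_1·(q_1−5).
After buying the subsistence bundle (5, 10), a share 0.4 of the remaining income goes to q_1: q_1* = 5 + 0.4·(I − 5p_1 − 10p_2)/p_1.
Discretionary income = 112 − 5·7 − 10·7 = 7; q_1* = 5 + 0.4·7/7 = 5.4; q_2* = 10 + 0.6·7/7 = 10.6.
Utility at the optimum: U(5.4, 10.6) = 0.4312.

V = 0.4312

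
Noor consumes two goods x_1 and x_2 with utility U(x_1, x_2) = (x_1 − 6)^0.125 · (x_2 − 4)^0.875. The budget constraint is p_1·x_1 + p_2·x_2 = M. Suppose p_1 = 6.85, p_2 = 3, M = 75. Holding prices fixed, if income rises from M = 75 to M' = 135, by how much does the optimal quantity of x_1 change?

Δx_1* = 1.0949

This is Cobb-Douglas in (x_1−6, x_2−4): tangency gives 0.125·p_2·(x_2−4) = 0.875·p_1·(x_1−6).
Substituting into the budget: x_1* = 6 + 0.125·(M − 6·p_1 − 4·p_2)/p_1, and x_2* = 4 + 0.875·(…)/p_2.
Discretionary income = 75 − 6·6.85 − 4·3 = 21.9; x_1* = 6 + 0.125·21.9/6.85 = 6.3996.
At M' = 135: x_1* = 7.4945. Change: 7.4945 − 6.3996 = 1.0949.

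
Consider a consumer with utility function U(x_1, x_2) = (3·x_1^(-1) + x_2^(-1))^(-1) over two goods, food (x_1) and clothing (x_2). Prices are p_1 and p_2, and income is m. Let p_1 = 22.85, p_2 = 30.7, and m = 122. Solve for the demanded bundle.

x_1* = 3.1986, x_2* = 1.5932

From the CES first-order condition, 3·(x_2/x_1)^(2) = p_1/p_2.
Hence x_2/x_1 = ((1/3)·p_1/p_2)^(1/(2)), i.e. raised to the 0.5 power.
Substitute x_2 = (x_2/x_1)·x_1 into the budget: x_1* = m/(p_1 + p_2·(x_2/x_1)).
Numerically x_2/x_1 = 0.498096, so x_1* = 122/(22.85 + 30.7·0.498096) = 3.1986 and x_2* = 0.498096·3.1986 = 1.5932.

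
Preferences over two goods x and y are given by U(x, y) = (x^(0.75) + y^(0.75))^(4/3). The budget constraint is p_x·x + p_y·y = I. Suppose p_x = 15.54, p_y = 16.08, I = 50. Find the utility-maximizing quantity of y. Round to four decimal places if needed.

MU_x ∝ x^(-0.25), MU_y ∝ y^(-0.25), so MRS = (y/x)^(0.25) = p_x/p_y.
Hence y/x = (p_x/p_y)^(1/(0.25)), i.e. raised to the 4 power.
With the ratio pinned down, the budget gives x* = I/(p_x + p_y·(y/x)) and y* = (y/x)·x*.
Numerically y/x = 0.872288, so x* = 50/(15.54 + 16.08·0.872288) = 1.6911 and y* = 0.872288·1.6911 = 1.4751.

y* = 1.4751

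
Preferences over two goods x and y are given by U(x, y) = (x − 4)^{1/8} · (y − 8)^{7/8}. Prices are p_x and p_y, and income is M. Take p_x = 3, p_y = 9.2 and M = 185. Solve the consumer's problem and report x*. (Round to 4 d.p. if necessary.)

This is Cobb-Douglas in (x−4, y−8): tangency gives 0.125·p_y·(y−8) = 0.875·p_x·(x−4).
After buying the subsistence bundle (4, 8), a share 0.125 of the remaining income goes to x: x* = 4 + 0.125·(M − 4p_x − 8p_y)/p_x.
Discretionary income = 185 − 4·3 − 8·9.2 = 99.4; x* = 4 + 0.125·99.4/3 = 8.1417.

x* = 8.1417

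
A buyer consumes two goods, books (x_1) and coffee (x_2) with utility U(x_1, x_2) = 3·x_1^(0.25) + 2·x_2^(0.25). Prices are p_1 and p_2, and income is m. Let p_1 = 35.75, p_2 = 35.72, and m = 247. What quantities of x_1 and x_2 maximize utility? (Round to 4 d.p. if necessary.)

x_1* = 4.3658, x_2* = 2.5454

MRS = MU_x_1/MU_x_2 = (3/2)·(x_2/x_1)^(0.75). Set equal to p_1/p_2.
Hence x_2/x_1 = ((2/3)·p_1/p_2)^(1/(0.75)), i.e. raised to the 4/3 power.
Substitute x_2 = (x_2/x_1)·x_1 into the budget: x_1* = m/(p_1 + p_2·(x_2/x_1)).
Numerically x_2/x_1 = 0.583039, so x_1* = 247/(35.75 + 35.72·0.583039) = 4.3658 and x_2* = 0.583039·4.3658 = 2.5454.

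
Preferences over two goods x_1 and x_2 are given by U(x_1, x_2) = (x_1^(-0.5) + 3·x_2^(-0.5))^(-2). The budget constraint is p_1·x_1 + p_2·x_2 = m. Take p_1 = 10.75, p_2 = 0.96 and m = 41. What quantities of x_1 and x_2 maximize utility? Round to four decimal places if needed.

From the CES first-order condition, (1/3)·(x_2/x_1)^(1.5) = p_1/p_2.
Solve for the ratio: x_2/x_1 = [3·p_1/p_2]^(2/3).
With the ratio pinned down, the budget gives x_1* = m/(p_1 + p_2·(x_2/x_1)) and x_2* = (x_2/x_1)·x_1*.
Numerically x_2/x_1 = 10.411317, so x_1* = 41/(10.75 + 0.96·10.411317) = 1.9764 and x_2* = 10.411317·1.9764 = 20.5769.

x_1* = 1.9764, x_2* = 20.5769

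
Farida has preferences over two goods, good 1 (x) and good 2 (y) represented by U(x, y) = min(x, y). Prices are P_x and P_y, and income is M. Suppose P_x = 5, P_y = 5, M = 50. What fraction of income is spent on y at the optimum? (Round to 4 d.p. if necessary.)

With perfect complements, no substitution: consume in ratio x:y = 1:1.
Budget: P_x·x + P_y·x = M, so (P_x + P_y)·x = M.
Demand: x*(P_x,P_y,M) = M/(P_x + P_y), y* = M/(P_x + P_y).
Here 5 + 5 = 10, giving x* = 5 and y* = 5.
Expenditure on y: 5·5 = 25; share = 0.5.

share on y = 0.5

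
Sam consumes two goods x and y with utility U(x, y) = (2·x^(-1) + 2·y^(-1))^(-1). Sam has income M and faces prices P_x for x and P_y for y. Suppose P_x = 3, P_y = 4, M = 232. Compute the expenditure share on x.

share on x = 0.4641

MRS = MU_x/MU_y = (y/x)^(2). Set equal to P_x/P_y.
Solve for the ratio: y/x = [P_x/P_y]^(0.5).
With the ratio pinned down, the budget gives x* = M/(P_x + P_y·(y/x)) and y* = (y/x)·x*.
Numerically y/x = 0.866025, so x* = 232/(3 + 4·0.866025) = 35.8905 and y* = 0.866025·35.8905 = 31.0821.
Expenditure on x: 3·35.8905 = 107.6716; share = 0.4641.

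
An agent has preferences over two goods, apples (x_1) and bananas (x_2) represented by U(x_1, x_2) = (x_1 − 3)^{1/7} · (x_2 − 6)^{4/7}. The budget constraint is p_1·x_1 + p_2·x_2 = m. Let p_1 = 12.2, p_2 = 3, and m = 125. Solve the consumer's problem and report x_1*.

MRS = (1/4)·(x_2−6)/(x_1−3). Tangency with p_1/p_2 gives x_2−6 = 4·(p_1/p_2)·(x_1−3).
Substituting into the budget: x_1* = 3 + 0.2·(m − 3·p_1 − 6·p_2)/p_1, and x_2* = 6 + 0.8·(…)/p_2.
Discretionary income = 125 − 3·12.2 − 6·3 = 70.4; x_1* = 3 + 0.2·70.4/12.2 = 4.1541.

x_1* = 4.1541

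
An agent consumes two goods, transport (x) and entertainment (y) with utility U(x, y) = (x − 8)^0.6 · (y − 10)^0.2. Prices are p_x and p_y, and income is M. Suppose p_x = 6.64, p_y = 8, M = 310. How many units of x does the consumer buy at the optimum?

x* = 27.9789

MRS = 3·(y−10)/(x−8). Tangency with p_x/p_y gives y−10 = (1/3)·(p_x/p_y)·(x−8).
After buying the subsistence bundle (8, 10), a share 0.75 of the remaining income goes to x: x* = 8 + 0.75·(M − 8p_x − 10p_y)/p_x.
Discretionary income = 310 − 8·6.64 − 10·8 = 176.88; x* = 8 + 0.75·176.88/6.64 = 27.9789.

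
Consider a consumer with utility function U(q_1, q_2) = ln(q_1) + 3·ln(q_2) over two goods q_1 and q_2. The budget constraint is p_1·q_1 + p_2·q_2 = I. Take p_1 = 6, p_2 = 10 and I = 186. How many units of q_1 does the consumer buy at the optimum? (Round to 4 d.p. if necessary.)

MU_q_1/MU_q_2 = (q_2)/(3·q_1); tangency sets this equal to p_1/p_2.
So p_2·q_2 = 3·p_1·q_1; combined with the budget, a share 0.25 of income goes to q_1.
Demand: q_1*(p_1,p_2,I) = 0.25·I/p_1 and q_2* = 0.75·I/p_2.
At p_1=6, p_2=10, I=186: q_1* = 0.25·186/6 = 7.75.

q_1* = 7.75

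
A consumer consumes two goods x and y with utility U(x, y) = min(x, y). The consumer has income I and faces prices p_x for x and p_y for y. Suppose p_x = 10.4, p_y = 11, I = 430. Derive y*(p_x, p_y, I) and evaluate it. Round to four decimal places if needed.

Leontief preferences: the optimum is at the kink where x/1 = y/1, i.e. y = x.
Budget: p_x·x + p_y·x = I, so (p_x + p_y)·x = I.
Demand: x*(p_x,p_y,I) = I/(p_x + p_y), y* = I/(p_x + p_y).
Here 10.4 + 11 = 21.4, giving y* = 20.0935.

y* = 20.0935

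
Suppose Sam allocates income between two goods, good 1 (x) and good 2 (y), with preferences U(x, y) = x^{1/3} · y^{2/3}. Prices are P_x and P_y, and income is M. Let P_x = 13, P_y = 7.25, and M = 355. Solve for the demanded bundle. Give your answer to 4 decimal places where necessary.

x* = 9.1026, y* = 32.6437

The MRS is (1/2)·y/x. Set MRS = P_x/P_y.
Rearranging, P_y·y = 2·P_x·x. Substituting into the budget gives P_x·x·(1 + 2) = M.
Demand: x*(P_x,P_y,M) = 1/3·M/P_x and y* = 2/3·M/P_y.
At P_x=13, P_y=7.25, M=355: x* = 1/3·355/13 = 9.1026, y* = 32.6437.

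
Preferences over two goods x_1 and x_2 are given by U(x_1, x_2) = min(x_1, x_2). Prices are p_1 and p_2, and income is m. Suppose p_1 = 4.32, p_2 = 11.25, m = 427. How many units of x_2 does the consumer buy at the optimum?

x_2* = 27.4245

Leontief preferences: the optimum is at the kink where x_1/1 = x_2/1, i.e. x_2 = x_1.
Budget: p_1·x_1 + p_2·x_1 = m, so (p_1 + p_2)·x_1 = m.
Demand: x_1*(p_1,p_2,m) = m/(p_1 + p_2), x_2* = m/(p_1 + p_2).
Here 4.32 + 11.25 = 15.57, giving x_2* = 27.4245.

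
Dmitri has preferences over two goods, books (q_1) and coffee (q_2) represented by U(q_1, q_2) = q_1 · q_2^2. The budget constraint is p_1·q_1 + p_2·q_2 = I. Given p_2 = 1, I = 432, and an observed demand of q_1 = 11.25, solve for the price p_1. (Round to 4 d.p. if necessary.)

MU_q_1/MU_q_2 = (q_2)/(2·q_1); tangency sets this equal to p_1/p_2.
So p_2·q_2 = 2·p_1·q_1; combined with the budget, a share 1/3 of income goes to q_1.
Demand: q_1*(p_1,p_2,I) = 1/3·I/p_1 and q_2* = 2/3·I/p_2.
Set q_1* = 11.25 in the demand function and solve for p_1: p_1 = 12.8.

p_1 = 12.8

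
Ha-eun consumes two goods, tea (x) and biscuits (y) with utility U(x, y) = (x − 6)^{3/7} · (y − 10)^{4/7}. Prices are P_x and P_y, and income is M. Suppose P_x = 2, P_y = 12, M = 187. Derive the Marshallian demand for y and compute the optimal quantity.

Let x' = x−6, y' = y−10. MRS = (3/4)·y'/x' = P_x/P_y.
Substituting into the budget: x* = 6 + 3/7·(M − 6·P_x − 10·P_y)/P_x, and y* = 10 + 4/7·(…)/P_y.
Discretionary income = 187 − 6·2 − 10·12 = 55; y* = 10 + 4/7·55/12 = 12.619.

y* = 12.619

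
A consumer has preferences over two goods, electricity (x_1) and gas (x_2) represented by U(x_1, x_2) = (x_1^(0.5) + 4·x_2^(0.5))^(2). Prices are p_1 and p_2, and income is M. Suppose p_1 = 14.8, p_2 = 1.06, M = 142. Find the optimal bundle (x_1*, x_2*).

From the CES first-order condition, (1/4)·(x_2/x_1)^(0.5) = p_1/p_2.
Solve for the ratio: x_2/x_1 = [4·p_1/p_2]^(2).
With the ratio pinned down, the budget gives x_1* = M/(p_1 + p_2·(x_2/x_1)) and x_2* = (x_2/x_1)·x_1*.
Numerically x_2/x_1 = 3119.117124, so x_1* = 142/(14.8 + 1.06·3119.117124) = 0.0428 and x_2* = 3119.117124·0.0428 = 133.3653.

x_1* = 0.0428, x_2* = 133.3653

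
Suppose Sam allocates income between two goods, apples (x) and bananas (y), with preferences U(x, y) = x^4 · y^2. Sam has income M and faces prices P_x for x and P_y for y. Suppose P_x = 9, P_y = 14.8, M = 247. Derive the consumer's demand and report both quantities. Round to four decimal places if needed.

x* = 18.2963, y* = 5.5631

The MRS is 2·y/x. Set MRS = P_x/P_y.
So 4·P_y·y = 2·P_x·x; combined with the budget, a share 2/3 of income goes to x.
Demand: x*(P_x,P_y,M) = 2/3·M/P_x and y* = 1/3·M/P_y.
At P_x=9, P_y=14.8, M=247: x* = 2/3·247/9 = 18.2963, y* = 5.5631.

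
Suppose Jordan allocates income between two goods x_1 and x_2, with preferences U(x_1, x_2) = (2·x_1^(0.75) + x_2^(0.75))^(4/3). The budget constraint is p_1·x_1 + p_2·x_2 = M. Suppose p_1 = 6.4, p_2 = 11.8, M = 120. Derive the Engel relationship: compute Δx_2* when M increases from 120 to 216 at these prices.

From the CES first-order condition, 2·(x_2/x_1)^(0.25) = p_1/p_2.
Solve for the ratio: x_2/x_1 = [(1/2)·p_1/p_2]^(4).
With the ratio pinned down, the budget gives x_1* = M/(p_1 + p_2·(x_2/x_1)) and x_2* = (x_2/x_1)·x_1*.
Numerically x_2/x_1 = 0.005408, so x_1* = 120/(6.4 + 11.8·0.005408) = 18.5649 and x_2* = 0.005408·18.5649 = 0.1004.
At M' = 216: x_2* = 0.1807. Change: 0.1807 − 0.1004 = 0.0803.

Δx_2* = 0.0803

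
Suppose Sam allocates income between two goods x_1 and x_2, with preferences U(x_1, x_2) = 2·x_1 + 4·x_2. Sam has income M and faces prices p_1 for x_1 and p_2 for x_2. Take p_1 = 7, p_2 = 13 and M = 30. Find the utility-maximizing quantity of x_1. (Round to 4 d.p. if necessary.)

x_1* = 0

Perfect substitutes: compare marginal utility per dollar. 2/p_1 vs 4/p_2 → 0.2857 vs 0.3077.
x_2 gives more utility per dollar, so spend all income on x_2: x_2* = M/p_2, x_1* = 0.
Numerically: x_1* = 0, x_2* = 2.3077.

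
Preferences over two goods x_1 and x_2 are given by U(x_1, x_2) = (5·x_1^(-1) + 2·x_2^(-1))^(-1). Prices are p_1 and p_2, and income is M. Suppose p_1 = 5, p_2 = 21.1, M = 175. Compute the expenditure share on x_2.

share on x_2 = 0.5651

From the CES first-order condition, (5/2)·(x_2/x_1)^(2) = p_1/p_2.
Hence x_2/x_1 = ((2/5)·p_1/p_2)^(1/(2)), i.e. raised to the 0.5 power.
Substitute x_2 = (x_2/x_1)·x_1 into the budget: x_1* = M/(p_1 + p_2·(x_2/x_1)).
Numerically x_2/x_1 = 0.307875, so x_1* = 175/(5 + 21.1·0.307875) = 15.2225 and x_2* = 0.307875·15.2225 = 4.6866.
Expenditure on x_2: 21.1·4.6866 = 98.8876; share = 0.5651.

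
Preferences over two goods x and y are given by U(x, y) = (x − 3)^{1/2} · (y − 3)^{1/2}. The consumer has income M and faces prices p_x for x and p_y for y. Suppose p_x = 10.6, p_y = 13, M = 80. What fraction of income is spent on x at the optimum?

Substituting into the budget: x* = 3 + 0.5·(M − 3·p_x − 3·p_y)/p_x, and y* = 3 + 0.5·(…)/p_y.
Discretionary income = 80 − 3·10.6 − 3·13 = 9.2; x* = 3 + 0.5·9.2/10.6 = 3.434; y* = 3 + 0.5·9.2/13 = 3.3538.
Expenditure on x: 10.6·3.434 = 36.4; share = 0.455.

share on x = 0.455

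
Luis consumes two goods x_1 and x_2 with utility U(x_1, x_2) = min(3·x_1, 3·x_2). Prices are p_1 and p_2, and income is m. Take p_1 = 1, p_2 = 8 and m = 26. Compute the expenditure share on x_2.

share on x_2 = 0.8889

Leontief preferences: the optimum is at the kink where x_1/3 = x_2/3, i.e. x_2 = x_1.
Budget: p_1·x_1 + p_2·x_1 = m, so (3·p_1 + 3·p_2)·x_1 = 3·m.
Demand: x_1*(p_1,p_2,m) = 3·m/(3·p_1 + 3·p_2), x_2* = 3·m/(3·p_1 + 3·p_2).
Here 3·1 + 3·8 = 27, giving x_1* = 2.8889 and x_2* = 2.8889.
Expenditure on x_2: 8·2.8889 = 23.1111; share = 0.8889.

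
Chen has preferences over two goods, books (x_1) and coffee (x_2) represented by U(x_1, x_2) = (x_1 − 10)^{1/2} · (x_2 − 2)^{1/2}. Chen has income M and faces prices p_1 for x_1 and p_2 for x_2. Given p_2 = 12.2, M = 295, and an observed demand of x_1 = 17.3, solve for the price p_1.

MRS = (x_2−2)/(x_1−10). Tangency with p_1/p_2 gives x_2−2 = (p_1/p_2)·(x_1−10).
Substituting into the budget: x_1* = 10 + 0.5·(M − 10·p_1 − 2·p_2)/p_1, and x_2* = 2 + 0.5·(…)/p_2.
Set x_1* = 17.3 in the demand function and solve for p_1: p_1 = 11.

p_1 = 11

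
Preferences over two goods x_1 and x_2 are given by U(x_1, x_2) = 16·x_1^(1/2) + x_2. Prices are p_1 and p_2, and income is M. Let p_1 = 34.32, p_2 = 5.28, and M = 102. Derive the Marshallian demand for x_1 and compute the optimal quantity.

x_1* = 1.5148

Thus x_1* = (8·p_2/p_1)² — independent of M — with the rest of income spent on x_2.
Plugging in: x_1* = (8·5.28/34.32)² = 1.5148.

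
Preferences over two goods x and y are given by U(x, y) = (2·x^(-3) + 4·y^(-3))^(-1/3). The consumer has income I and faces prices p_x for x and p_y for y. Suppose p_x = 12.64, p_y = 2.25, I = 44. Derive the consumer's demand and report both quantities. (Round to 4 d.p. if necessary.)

x* = 2.6254, y* = 4.8067

MRS = MU_x/MU_y = (1/2)·(y/x)^(4). Set equal to p_x/p_y.
Hence y/x = (2·p_x/p_y)^(1/(4)), i.e. raised to the 0.25 power.
With the ratio pinned down, the budget gives x* = I/(p_x + p_y·(y/x)) and y* = (y/x)·x*.
Numerically y/x = 1.830833, so x* = 44/(12.64 + 2.25·1.830833) = 2.6254 and y* = 1.830833·2.6254 = 4.8067.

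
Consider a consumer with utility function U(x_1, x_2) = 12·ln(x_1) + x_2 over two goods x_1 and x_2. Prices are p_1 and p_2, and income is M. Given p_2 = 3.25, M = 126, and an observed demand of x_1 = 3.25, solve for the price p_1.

p_1 = 12

Set MRS = p_1/p_2: (12/x_1)/1 = p_1/p_2.
So x_1*(p_1,p_2) = 12·p_2/p_1, independent of income; and x_2* = (M − 12·p_2)/p_2.
Set x_1* = 3.25 in the demand function and solve for p_1: p_1 = 12.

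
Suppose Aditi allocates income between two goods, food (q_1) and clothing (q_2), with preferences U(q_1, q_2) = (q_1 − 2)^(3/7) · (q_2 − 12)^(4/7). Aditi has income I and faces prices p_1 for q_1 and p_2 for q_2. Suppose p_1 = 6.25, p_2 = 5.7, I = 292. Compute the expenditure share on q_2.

MRS = (3/4)·(q_2−12)/(q_1−2). Tangency with p_1/p_2 gives q_2−12 = (4/3)·(p_1/p_2)·(q_1−2).
Substituting into the budget: q_1* = 2 + 3/7·(I − 2·p_1 − 12·p_2)/p_1, and q_2* = 12 + 4/7·(…)/p_2.
Discretionary income = 292 − 2·6.25 − 12·5.7 = 211.1; q_1* = 2 + 3/7·211.1/6.25 = 16.4754; q_2* = 12 + 4/7·211.1/5.7 = 33.1629.
Expenditure on q_2: 5.7·33.1629 = 189.0286; share = 0.6474.

share on q_2 = 0.6474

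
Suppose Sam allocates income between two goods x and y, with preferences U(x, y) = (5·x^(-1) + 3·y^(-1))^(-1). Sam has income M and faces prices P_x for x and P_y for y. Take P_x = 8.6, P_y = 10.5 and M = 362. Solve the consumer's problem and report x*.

MRS = MU_x/MU_y = (5/3)·(y/x)^(2). Set equal to P_x/P_y.
Hence y/x = ((3/5)·P_x/P_y)^(1/(2)), i.e. raised to the 0.5 power.
Substitute y = (y/x)·x into the budget: x* = M/(P_x + P_y·(y/x)).
Numerically y/x = 0.70102, so x* = 362/(8.6 + 10.5·0.70102) = 22.6807.

x* = 22.6807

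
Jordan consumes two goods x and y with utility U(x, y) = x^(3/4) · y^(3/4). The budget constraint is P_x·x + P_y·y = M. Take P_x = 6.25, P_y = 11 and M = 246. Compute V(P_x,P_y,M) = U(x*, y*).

V = 57.1351

Tangency: MRS = y/x = P_x/P_y.
Rearranging, P_y·y = P_x·x. Substituting into the budget gives P_x·x·(1 + 1) = M.
Demand: x*(P_x,P_y,M) = 0.5·M/P_x and y* = 0.5·M/P_y.
At P_x=6.25, P_y=11, M=246: x* = 0.5·246/6.25 = 19.68, y* = 11.1818.
Utility at the optimum: U(19.68, 11.1818) = 57.1351.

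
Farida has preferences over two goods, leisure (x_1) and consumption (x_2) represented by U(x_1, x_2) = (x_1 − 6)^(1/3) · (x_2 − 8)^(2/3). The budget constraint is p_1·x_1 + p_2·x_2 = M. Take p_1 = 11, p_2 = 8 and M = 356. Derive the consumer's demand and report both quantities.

MRS = (1/2)·(x_2−8)/(x_1−6). Tangency with p_1/p_2 gives x_2−8 = 2·(p_1/p_2)·(x_1−6).
After buying the subsistence bundle (6, 8), a share 1/3 of the remaining income goes to x_1: x_1* = 6 + 1/3·(M − 6p_1 − 8p_2)/p_1.
Discretionary income = 356 − 6·11 − 8·8 = 226; x_1* = 6 + 1/3·226/11 = 12.8485; x_2* = 8 + 2/3·226/8 = 26.8333.

x_1* = 12.8485, x_2* = 26.8333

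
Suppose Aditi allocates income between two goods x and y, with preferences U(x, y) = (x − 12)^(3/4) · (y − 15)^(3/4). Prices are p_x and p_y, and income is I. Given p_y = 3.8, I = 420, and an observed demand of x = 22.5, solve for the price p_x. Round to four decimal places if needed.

p_x = 11

Let x' = x−12, y' = y−15. MRS = y'/x' = p_x/p_y.
Substituting into the budget: x* = 12 + 0.5·(I − 12·p_x − 15·p_y)/p_x, and y* = 15 + 0.5·(…)/p_y.
Set x* = 22.5 in the demand function and solve for p_x: p_x = 11.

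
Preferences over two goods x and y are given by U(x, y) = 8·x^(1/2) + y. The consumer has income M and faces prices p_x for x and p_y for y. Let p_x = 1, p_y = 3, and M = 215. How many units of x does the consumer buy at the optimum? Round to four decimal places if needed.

MU_x = 4/√x, MU_y = 1. Tangency: 4/√x = p_x/p_y.
Thus x* = (4·p_y/p_x)² — independent of M — with the rest of income spent on y.
Plugging in: x* = (4·3/1)² = 144.

x* = 144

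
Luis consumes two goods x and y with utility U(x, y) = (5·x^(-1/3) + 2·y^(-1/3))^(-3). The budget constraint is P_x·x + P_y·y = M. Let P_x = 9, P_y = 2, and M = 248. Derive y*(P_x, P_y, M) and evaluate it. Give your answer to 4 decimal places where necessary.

MU_x ∝ 5·x^(-4/3), MU_y ∝ 2·y^(-4/3), so MRS = (5/2)·(y/x)^(4/3) = P_x/P_y.
Solve for the ratio: y/x = [(2/5)·P_x/P_y]^(0.75).
With the ratio pinned down, the budget gives x* = M/(P_x + P_y·(y/x)) and y* = (y/x)·x*.
Numerically y/x = 1.554012, so x* = 248/(9 + 2·1.554012) = 20.4823 and y* = 1.554012·20.4823 = 31.8297.

y* = 31.8297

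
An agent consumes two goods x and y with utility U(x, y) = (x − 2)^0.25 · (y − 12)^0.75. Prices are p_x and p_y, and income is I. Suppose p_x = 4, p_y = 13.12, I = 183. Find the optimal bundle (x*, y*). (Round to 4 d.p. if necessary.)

MRS = (1/3)·(y−12)/(x−2). Tangency with p_x/p_y gives y−12 = 3·(p_x/p_y)·(x−2).
Substituting into the budget: x* = 2 + 0.25·(I − 2·p_x − 12·p_y)/p_x, and y* = 12 + 0.75·(…)/p_y.
Discretionary income = 183 − 2·4 − 12·13.12 = 17.56; x* = 2 + 0.25·17.56/4 = 3.0975; y* = 12 + 0.75·17.56/13.12 = 13.0038.

x* = 3.0975, y* = 13.0038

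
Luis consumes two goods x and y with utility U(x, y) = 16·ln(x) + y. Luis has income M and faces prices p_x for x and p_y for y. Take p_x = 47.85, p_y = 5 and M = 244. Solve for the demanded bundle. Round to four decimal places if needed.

At the given prices: x* = 16·5/47.85 = 1.6719, and y* = 32.8.

x* = 1.6719, y* = 32.8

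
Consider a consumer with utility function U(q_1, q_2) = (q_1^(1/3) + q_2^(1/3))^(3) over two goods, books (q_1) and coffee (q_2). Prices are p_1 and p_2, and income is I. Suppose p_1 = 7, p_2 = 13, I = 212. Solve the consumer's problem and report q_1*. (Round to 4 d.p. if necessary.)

MRS = MU_q_1/MU_q_2 = (q_2/q_1)^(2/3). Set equal to p_1/p_2.
Hence q_2/q_1 = (p_1/p_2)^(1/(2/3)), i.e. raised to the 1.5 power.
With the ratio pinned down, the budget gives q_1* = I/(p_1 + p_2·(q_2/q_1)) and q_2* = (q_2/q_1)·q_1*.
Numerically q_2/q_1 = 0.395123, so q_1* = 212/(7 + 13·0.395123) = 17.4678.

q_1* = 17.4678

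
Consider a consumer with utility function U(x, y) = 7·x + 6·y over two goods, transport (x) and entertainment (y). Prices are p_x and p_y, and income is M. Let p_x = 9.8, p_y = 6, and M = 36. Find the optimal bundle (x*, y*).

y gives more utility per dollar, so spend all income on y: y* = M/p_y, x* = 0.
Numerically: x* = 0, y* = 6.

x* = 0, y* = 6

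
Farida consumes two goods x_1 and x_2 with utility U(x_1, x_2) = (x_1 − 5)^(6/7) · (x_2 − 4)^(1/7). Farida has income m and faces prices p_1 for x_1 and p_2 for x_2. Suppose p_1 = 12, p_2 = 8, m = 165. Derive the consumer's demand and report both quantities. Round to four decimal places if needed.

x_1* = 10.2143, x_2* = 5.3036

MRS = 6·(x_2−4)/(x_1−5). Tangency with p_1/p_2 gives x_2−4 = (1/6)·(p_1/p_2)·(x_1−5).
After buying the subsistence bundle (5, 4), a share 6/7 of the remaining income goes to x_1: x_1* = 5 + 6/7·(m − 5p_1 − 4p_2)/p_1.
Discretionary income = 165 − 5·12 − 4·8 = 73; x_1* = 5 + 6/7·73/12 = 10.2143; x_2* = 4 + 1/7·73/8 = 5.3036.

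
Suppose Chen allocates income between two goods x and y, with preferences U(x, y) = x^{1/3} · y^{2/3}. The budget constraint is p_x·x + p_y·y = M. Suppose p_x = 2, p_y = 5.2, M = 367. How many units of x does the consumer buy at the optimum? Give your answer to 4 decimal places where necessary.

x* = 61.1667

At p_x=2, p_y=5.2, M=367: x* = 1/3·367/2 = 61.1667.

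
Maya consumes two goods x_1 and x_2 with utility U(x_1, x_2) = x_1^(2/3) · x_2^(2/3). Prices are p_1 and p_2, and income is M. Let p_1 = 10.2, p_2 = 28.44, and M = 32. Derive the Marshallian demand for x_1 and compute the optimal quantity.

The MRS is x_2/x_1. Set MRS = p_1/p_2.
Rearranging, p_2·x_2 = p_1·x_1. Substituting into the budget gives p_1·x_1·(1 + 1) = M.
Demand: x_1*(p_1,p_2,M) = 0.5·M/p_1 and x_2* = 0.5·M/p_2.
At p_1=10.2, p_2=28.44, M=32: x_1* = 0.5·32/10.2 = 1.5686.

x_1* = 1.5686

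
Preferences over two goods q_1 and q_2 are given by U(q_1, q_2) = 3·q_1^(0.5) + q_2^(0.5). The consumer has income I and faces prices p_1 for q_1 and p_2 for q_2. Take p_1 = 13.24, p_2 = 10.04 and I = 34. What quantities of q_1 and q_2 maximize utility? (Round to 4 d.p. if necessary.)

From the CES first-order condition, 3·(q_2/q_1)^(0.5) = p_1/p_2.
Solve for the ratio: q_2/q_1 = [(1/3)·p_1/p_2]^(2).
With the ratio pinned down, the budget gives q_1* = I/(p_1 + p_2·(q_2/q_1)) and q_2* = (q_2/q_1)·q_1*.
Numerically q_2/q_1 = 0.193226, so q_1* = 34/(13.24 + 10.04·0.193226) = 2.2398 and q_2* = 0.193226·2.2398 = 0.4328.

q_1* = 2.2398, q_2* = 0.4328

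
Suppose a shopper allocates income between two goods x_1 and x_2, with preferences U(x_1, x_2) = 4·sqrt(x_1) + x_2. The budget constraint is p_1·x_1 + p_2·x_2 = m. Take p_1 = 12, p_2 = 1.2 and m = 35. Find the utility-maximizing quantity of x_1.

x_1* = 0.04

Thus x_1* = (2·p_2/p_1)² — independent of m — with the rest of income spent on x_2.
Plugging in: x_1* = (2·1.2/12)² = 0.04.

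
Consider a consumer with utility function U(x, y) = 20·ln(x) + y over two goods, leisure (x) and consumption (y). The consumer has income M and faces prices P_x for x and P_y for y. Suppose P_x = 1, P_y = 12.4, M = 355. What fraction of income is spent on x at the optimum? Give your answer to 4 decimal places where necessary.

MU_x = 20/x, MU_y = 1. Tangency: 20/x = P_x/P_y.
So x*(P_x,P_y) = 20·P_y/P_x, independent of income; and y* = (M − 20·P_y)/P_y.
At the given prices: x* = 20·12.4/1 = 248, and y* = 8.629.
Expenditure on x: 1·248 = 248; share = 0.6986.

share on x = 0.6986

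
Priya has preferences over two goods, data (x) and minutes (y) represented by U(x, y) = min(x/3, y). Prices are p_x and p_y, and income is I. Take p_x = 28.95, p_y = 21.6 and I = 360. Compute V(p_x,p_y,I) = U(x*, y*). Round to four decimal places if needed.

V = 3.3195

Here 3·28.95 + 21.6 = 108.45, giving x* = 9.9585 and y* = 3.3195.
Utility at the optimum: U(9.9585, 3.3195) = 3.3195.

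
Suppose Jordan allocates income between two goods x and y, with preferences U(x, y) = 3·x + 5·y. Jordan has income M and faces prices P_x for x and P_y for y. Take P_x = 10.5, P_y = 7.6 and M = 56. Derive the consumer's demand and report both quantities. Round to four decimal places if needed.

Perfect substitutes: compare marginal utility per dollar. 3/P_x vs 5/P_y → 0.2857 vs 0.6579.
y gives more utility per dollar, so spend all income on y: y* = M/P_y, x* = 0.
Numerically: x* = 0, y* = 7.3684.

x* = 0, y* = 7.3684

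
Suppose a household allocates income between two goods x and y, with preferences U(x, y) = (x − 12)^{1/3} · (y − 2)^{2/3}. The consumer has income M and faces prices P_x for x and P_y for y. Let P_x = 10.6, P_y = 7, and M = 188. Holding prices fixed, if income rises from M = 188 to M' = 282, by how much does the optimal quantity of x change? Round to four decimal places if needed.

Δx* = 2.956

This is Cobb-Douglas in (x−12, y−2): tangency gives 1/3·P_y·(y−2) = 2/3·P_x·(x−12).
After buying the subsistence bundle (12, 2), a share 1/3 of the remaining income goes to x: x* = 12 + 1/3·(M − 12P_x − 2P_y)/P_x.
Discretionary income = 188 − 12·10.6 − 2·7 = 46.8; x* = 12 + 1/3·46.8/10.6 = 13.4717.
At M' = 282: x* = 16.4277. Change: 16.4277 − 13.4717 = 2.956.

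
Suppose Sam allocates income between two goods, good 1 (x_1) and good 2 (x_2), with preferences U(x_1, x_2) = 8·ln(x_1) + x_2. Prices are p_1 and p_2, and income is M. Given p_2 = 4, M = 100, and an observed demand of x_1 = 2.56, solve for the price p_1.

MU_x_1 = 8/x_1, MU_x_2 = 1. Tangency: 8/x_1 = p_1/p_2.
So x_1*(p_1,p_2) = 8·p_2/p_1, independent of income; and x_2* = (M − 8·p_2)/p_2.
Set x_1* = 2.56 in the demand function and solve for p_1: p_1 = 12.5.

p_1 = 12.5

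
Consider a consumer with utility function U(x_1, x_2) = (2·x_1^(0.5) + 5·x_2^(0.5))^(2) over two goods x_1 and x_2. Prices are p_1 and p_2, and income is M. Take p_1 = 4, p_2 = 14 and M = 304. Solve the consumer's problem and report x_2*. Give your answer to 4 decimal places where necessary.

From the CES first-order condition, (2/5)·(x_2/x_1)^(0.5) = p_1/p_2.
Hence x_2/x_1 = ((5/2)·p_1/p_2)^(1/(0.5)), i.e. raised to the 2 power.
Substitute x_2 = (x_2/x_1)·x_1 into the budget: x_1* = M/(p_1 + p_2·(x_2/x_1)).
Numerically x_2/x_1 = 0.510204, so x_1* = 304/(4 + 14·0.510204) = 27.2821 and x_2* = 0.510204·27.2821 = 13.9194.

x_2* = 13.9194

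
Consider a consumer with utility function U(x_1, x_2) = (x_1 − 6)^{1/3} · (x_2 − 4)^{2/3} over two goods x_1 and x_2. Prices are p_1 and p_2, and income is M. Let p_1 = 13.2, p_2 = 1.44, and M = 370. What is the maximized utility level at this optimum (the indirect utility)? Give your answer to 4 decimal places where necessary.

MRS = (1/2)·(x_2−4)/(x_1−6). Tangency with p_1/p_2 gives x_2−4 = 2·(p_1/p_2)·(x_1−6).
Substituting into the budget: x_1* = 6 + 1/3·(M − 6·p_1 − 4·p_2)/p_1, and x_2* = 4 + 2/3·(…)/p_2.
Discretionary income = 370 − 6·13.2 − 4·1.44 = 285.04; x_1* = 6 + 1/3·285.04/13.2 = 13.198; x_2* = 4 + 2/3·285.04/1.44 = 135.963.
Utility at the optimum: U(13.198, 135.963) = 50.0463.

V = 50.0463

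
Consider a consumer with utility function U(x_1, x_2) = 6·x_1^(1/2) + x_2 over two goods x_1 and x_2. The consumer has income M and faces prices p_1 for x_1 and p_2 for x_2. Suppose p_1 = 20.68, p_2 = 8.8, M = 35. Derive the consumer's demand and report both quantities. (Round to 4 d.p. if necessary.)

x_1* = 1.6297, x_2* = 0.1475

Plugging in: x_1* = (3·8.8/20.68)² = 1.6297, x_2* = 0.1475.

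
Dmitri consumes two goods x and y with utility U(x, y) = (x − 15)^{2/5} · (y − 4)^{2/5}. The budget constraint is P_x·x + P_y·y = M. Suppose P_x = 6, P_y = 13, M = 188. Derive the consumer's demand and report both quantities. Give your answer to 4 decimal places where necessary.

x* = 18.8333, y* = 5.7692

This is Cobb-Douglas in (x−15, y−4): tangency gives 0.4·P_y·(y−4) = 0.4·P_x·(x−15).
Substituting into the budget: x* = 15 + 0.5·(M − 15·P_x − 4·P_y)/P_x, and y* = 4 + 0.5·(…)/P_y.
Discretionary income = 188 − 15·6 − 4·13 = 46; x* = 15 + 0.5·46/6 = 18.8333; y* = 4 + 0.5·46/13 = 5.7692.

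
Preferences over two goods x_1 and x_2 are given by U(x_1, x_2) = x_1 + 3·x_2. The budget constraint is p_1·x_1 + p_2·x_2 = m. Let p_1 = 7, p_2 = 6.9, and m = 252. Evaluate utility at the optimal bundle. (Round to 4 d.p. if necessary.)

Linear utility — the consumer picks whichever good has higher MU/price: 1/7 = 0.1429 vs 3/6.9 = 0.4348.
x_2 gives more utility per dollar, so spend all income on x_2: x_2* = m/p_2, x_1* = 0.
Numerically: x_1* = 0, x_2* = 36.5217.
Utility at the optimum: U(0, 36.5217) = 109.5652.

V = 109.5652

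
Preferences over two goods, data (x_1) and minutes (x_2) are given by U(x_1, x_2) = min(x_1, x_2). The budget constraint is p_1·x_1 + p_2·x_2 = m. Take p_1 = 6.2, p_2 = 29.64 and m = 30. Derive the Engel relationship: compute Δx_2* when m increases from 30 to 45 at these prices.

Δx_2* = 0.4185

With perfect complements, no substitution: consume in ratio x_1:x_2 = 1:1.
Budget: p_1·x_1 + p_2·x_1 = m, so (p_1 + p_2)·x_1 = m.
Demand: x_1*(p_1,p_2,m) = m/(p_1 + p_2), x_2* = m/(p_1 + p_2).
Here 6.2 + 29.64 = 35.84, giving x_2* = 0.8371.
At m' = 45: x_2* = 1.2556. Change: 1.2556 − 0.8371 = 0.4185.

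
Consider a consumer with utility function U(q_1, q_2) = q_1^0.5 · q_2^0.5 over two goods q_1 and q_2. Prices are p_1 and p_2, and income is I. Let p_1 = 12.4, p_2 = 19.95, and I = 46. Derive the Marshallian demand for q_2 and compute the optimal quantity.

MU_q_1/MU_q_2 = (0.5·q_2)/(0.5·q_1); tangency sets this equal to p_1/p_2.
Rearranging, p_2·q_2 = p_1·q_1. Substituting into the budget gives p_1·q_1·(1 + 1) = I.
Demand: q_1*(p_1,p_2,I) = 0.5·I/p_1 and q_2* = 0.5·I/p_2.
At p_1=12.4, p_2=19.95, I=46: q_2* = 0.5·46/19.95 = 1.1529.

q_2* = 1.1529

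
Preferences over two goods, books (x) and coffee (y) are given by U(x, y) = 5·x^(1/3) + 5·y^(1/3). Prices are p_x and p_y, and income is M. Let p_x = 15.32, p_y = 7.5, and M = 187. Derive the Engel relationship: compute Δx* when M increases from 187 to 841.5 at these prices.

MU_x ∝ 5·x^(-2/3), MU_y ∝ 5·y^(-2/3), so MRS = (y/x)^(2/3) = p_x/p_y.
Solve for the ratio: y/x = [p_x/p_y]^(1.5).
With the ratio pinned down, the budget gives x* = M/(p_x + p_y·(y/x)) and y* = (y/x)·x*.
Numerically y/x = 2.919418, so x* = 187/(15.32 + 7.5·2.919418) = 5.0248.
At M' = 841.5: x* = 22.6115. Change: 22.6115 − 5.0248 = 17.5867.

Δx* = 17.5867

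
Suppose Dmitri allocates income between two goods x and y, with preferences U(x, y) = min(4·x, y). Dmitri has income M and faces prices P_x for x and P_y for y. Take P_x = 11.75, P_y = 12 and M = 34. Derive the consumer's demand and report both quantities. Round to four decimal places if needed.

With perfect complements, no substitution: consume in ratio x:y = 1:4.
Budget: P_x·x + P_y·4·x = M, so (P_x + 4·P_y)·x = M.
Demand: x*(P_x,P_y,M) = M/(P_x + 4·P_y), y* = 4·M/(P_x + 4·P_y).
Here 11.75 + 4·12 = 59.75, giving x* = 0.569 and y* = 2.2762.

x* = 0.569, y* = 2.2762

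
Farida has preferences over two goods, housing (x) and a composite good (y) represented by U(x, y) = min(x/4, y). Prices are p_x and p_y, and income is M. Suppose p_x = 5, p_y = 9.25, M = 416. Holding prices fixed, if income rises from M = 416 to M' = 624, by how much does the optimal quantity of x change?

Δx* = 28.4444

Leontief preferences: the optimum is at the kink where x/4 = y/1, i.e. y = (1/4)·x.
Budget: p_x·x + p_y·(1/4)·x = M, so (4·p_x + p_y)·x = 4·M.
Demand: x*(p_x,p_y,M) = 4·M/(4·p_x + p_y), y* = M/(4·p_x + p_y).
Here 4·5 + 9.25 = 29.25, giving x* = 56.8889.
At M' = 624: x* = 85.3333. Change: 85.3333 − 56.8889 = 28.4444.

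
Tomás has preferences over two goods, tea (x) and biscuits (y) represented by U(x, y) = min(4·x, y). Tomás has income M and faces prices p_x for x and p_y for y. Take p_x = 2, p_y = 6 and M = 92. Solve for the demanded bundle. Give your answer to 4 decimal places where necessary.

Demand: x*(p_x,p_y,M) = M/(p_x + 4·p_y), y* = 4·M/(p_x + 4·p_y).
Here 2 + 4·6 = 26, giving x* = 3.5385 and y* = 14.1538.

x* = 3.5385, y* = 14.1538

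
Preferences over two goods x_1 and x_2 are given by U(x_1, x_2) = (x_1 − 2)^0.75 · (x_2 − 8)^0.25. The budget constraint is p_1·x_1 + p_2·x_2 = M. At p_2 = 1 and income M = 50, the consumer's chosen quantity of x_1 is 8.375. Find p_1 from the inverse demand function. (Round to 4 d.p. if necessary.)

p_1 = 4

This is Cobb-Douglas in (x_1−2, x_2−8): tangency gives 0.75·p_2·(x_2−8) = 0.25·p_1·(x_1−2).
After buying the subsistence bundle (2, 8), a share 0.75 of the remaining income goes to x_1: x_1* = 2 + 0.75·(M − 2p_1 − 8p_2)/p_1.
Set x_1* = 8.375 in the demand function and solve for p_1: p_1 = 4.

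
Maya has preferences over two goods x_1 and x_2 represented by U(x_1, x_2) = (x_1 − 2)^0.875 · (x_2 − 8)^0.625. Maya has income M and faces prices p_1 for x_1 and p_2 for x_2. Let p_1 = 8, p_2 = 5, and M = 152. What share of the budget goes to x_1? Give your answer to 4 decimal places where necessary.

share on x_1 = 0.4737

After buying the subsistence bundle (2, 8), a share 7/12 of the remaining income goes to x_1: x_1* = 2 + 7/12·(M − 2p_1 − 8p_2)/p_1.
Discretionary income = 152 − 2·8 − 8·5 = 96; x_1* = 2 + 7/12·96/8 = 9; x_2* = 8 + 5/12·96/5 = 16.
Expenditure on x_1: 8·9 = 72; share = 0.4737.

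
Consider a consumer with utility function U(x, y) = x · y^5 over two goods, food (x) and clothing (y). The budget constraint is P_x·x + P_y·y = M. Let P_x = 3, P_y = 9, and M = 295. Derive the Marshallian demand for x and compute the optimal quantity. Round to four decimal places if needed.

Tangency: MRS = (1/5)·y/x = P_x/P_y.
Rearranging, P_y·y = 5·P_x·x. Substituting into the budget gives P_x·x·(1 + 5) = M.
Demand: x*(P_x,P_y,M) = 1/6·M/P_x and y* = 5/6·M/P_y.
At P_x=3, P_y=9, M=295: x* = 1/6·295/3 = 16.3889.

x* = 16.3889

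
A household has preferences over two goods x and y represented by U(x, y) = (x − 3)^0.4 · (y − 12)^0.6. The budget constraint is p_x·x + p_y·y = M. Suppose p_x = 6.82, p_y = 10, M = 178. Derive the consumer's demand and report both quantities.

x* = 5.2018, y* = 14.2524

MRS = (2/3)·(y−12)/(x−3). Tangency with p_x/p_y gives y−12 = (3/2)·(p_x/p_y)·(x−3).
After buying the subsistence bundle (3, 12), a share 0.4 of the remaining income goes to x: x* = 3 + 0.4·(M − 3p_x − 12p_y)/p_x.
Discretionary income = 178 − 3·6.82 − 12·10 = 37.54; x* = 3 + 0.4·37.54/6.82 = 5.2018; y* = 12 + 0.6·37.54/10 = 14.2524.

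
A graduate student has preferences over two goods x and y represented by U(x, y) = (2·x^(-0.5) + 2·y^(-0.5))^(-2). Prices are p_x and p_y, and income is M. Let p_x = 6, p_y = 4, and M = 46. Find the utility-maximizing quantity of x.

From the CES first-order condition, (y/x)^(1.5) = p_x/p_y.
Hence y/x = (p_x/p_y)^(1/(1.5)), i.e. raised to the 2/3 power.
With the ratio pinned down, the budget gives x* = M/(p_x + p_y·(y/x)) and y* = (y/x)·x*.
Numerically y/x = 1.310371, so x* = 46/(6 + 4·1.310371) = 4.092.

x* = 4.092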